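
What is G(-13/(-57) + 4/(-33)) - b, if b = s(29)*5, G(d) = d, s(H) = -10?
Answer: 31417/627 ≈ 50.107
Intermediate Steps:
b = -50 (b = -10*5 = -50)
G(-13/(-57) + 4/(-33)) - b = (-13/(-57) + 4/(-33)) - 1*(-50) = (-13*(-1/57) + 4*(-1/33)) + 50 = (13/57 - 4/33) + 50 = 67/627 + 50 = 31417/627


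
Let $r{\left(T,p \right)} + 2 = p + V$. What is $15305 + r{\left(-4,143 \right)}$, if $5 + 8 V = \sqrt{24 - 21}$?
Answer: $\frac{123563}{8} + \frac{\sqrt{3}}{8} \approx 15446.0$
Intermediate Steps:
$V = - \frac{5}{8} + \frac{\sqrt{3}}{8}$ ($V = - \frac{5}{8} + \frac{\sqrt{24 - 21}}{8} = - \frac{5}{8} + \frac{\sqrt{3}}{8} \approx -0.40849$)
$r{\left(T,p \right)} = - \frac{21}{8} + p + \frac{\sqrt{3}}{8}$ ($r{\left(T,p \right)} = -2 - \left(\frac{5}{8} - p - \frac{\sqrt{3}}{8}\right) = -2 + \left(- \frac{5}{8} + p + \frac{\sqrt{3}}{8}\right) = - \frac{21}{8} + p + \frac{\sqrt{3}}{8}$)
$15305 + r{\left(-4,143 \right)} = 15305 + \left(- \frac{21}{8} + 143 + \frac{\sqrt{3}}{8}\right) = 15305 + \left(\frac{1123}{8} + \frac{\sqrt{3}}{8}\right) = \frac{123563}{8} + \frac{\sqrt{3}}{8}$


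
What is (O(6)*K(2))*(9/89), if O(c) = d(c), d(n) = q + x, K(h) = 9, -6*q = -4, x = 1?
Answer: 135/89 ≈ 1.5169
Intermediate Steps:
q = ⅔ (q = -⅙*(-4) = ⅔ ≈ 0.66667)
d(n) = 5/3 (d(n) = ⅔ + 1 = 5/3)
O(c) = 5/3
(O(6)*K(2))*(9/89) = ((5/3)*9)*(9/89) = 15*(9*(1/89)) = 15*(9/89) = 135/89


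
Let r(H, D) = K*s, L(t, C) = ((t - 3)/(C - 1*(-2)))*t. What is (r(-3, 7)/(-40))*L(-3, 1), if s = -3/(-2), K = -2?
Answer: 9/20 ≈ 0.45000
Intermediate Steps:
L(t, C) = t*(-3 + t)/(2 + C) (L(t, C) = ((-3 + t)/(C + 2))*t = ((-3 + t)/(2 + C))*t = t*(-3 + t)/(2 + C))
s = 3/2 (s = -3*(-½) = 3/2 ≈ 1.5000)
r(H, D) = -3 (r(H, D) = -2*3/2 = -3)
(r(-3, 7)/(-40))*L(-3, 1) = (-3/(-40))*(-3*(-3 - 3)/(2 + 1)) = (-3*(-1/40))*(-3*(-6)/3) = 3*(-3*⅓*(-6))/40 = (3/40)*6 = 9/20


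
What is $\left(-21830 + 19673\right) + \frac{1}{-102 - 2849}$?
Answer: $- \frac{6365308}{2951} \approx -2157.0$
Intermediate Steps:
$\left(-21830 + 19673\right) + \frac{1}{-102 - 2849} = -2157 + \frac{1}{-102 + \left(-9570 + 6721\right)} = -2157 + \frac{1}{-102 - 2849} = -2157 + \frac{1}{-2951} = -2157 - \frac{1}{2951} = - \frac{6365308}{2951}$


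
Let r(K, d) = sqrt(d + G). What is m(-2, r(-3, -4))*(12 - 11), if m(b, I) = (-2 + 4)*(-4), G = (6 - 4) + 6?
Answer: -8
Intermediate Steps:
G = 8 (G = 2 + 6 = 8)
r(K, d) = sqrt(8 + d) (r(K, d) = sqrt(d + 8) = sqrt(8 + d))
m(b, I) = -8 (m(b, I) = 2*(-4) = -8)
m(-2, r(-3, -4))*(12 - 11) = -8*(12 - 11) = -8*1 = -8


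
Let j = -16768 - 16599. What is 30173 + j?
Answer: -3194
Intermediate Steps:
j = -33367
30173 + j = 30173 - 33367 = -3194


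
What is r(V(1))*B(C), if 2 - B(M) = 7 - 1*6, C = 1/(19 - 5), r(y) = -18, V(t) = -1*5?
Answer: -18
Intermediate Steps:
V(t) = -5
C = 1/14 ≈ 0.071429
B(M) = 1 (B(M) = 2 - (7 - 1*6) = 2 - (7 - 6) = 2 - 1*1 = 2 - 1 = 1)
r(V(1))*B(C) = -18*1 = -18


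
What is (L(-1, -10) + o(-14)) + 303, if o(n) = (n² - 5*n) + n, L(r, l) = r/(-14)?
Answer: 7771/14 ≈ 555.07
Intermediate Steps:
L(r, l) = -r/14 (L(r, l) = r*(-1/14) = -r/14)
o(n) = n² - 4*n
(L(-1, -10) + o(-14)) + 303 = (-1/14*(-1) - 14*(-4 - 14)) + 303 = (1/14 - 14*(-18)) + 303 = (1/14 + 252) + 303 = 3529/14 + 303 = 7771/14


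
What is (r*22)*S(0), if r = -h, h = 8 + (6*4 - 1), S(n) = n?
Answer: 0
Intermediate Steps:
h = 31 (h = 8 + (24 - 1) = 8 + 23 = 31)
r = -31 (r = -1*31 = -31)
(r*22)*S(0) = -31*22*0 = -682*0 = 0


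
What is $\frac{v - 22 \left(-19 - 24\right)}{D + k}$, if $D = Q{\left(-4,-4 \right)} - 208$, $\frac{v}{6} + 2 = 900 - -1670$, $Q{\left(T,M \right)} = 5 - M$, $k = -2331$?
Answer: $- \frac{8177}{1265} \approx -6.464$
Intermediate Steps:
$v = 15408$ ($v = -12 + 6 \left(900 - -1670\right) = -12 + 6 \left(900 + 1670\right) = -12 + 6 \cdot 2570 = -12 + 15420 = 15408$)
$D = -199$ ($D = \left(5 - -4\right) - 208 = \left(5 + 4\right) - 208 = 9 - 208 = -199$)
$\frac{v - 22 \left(-19 - 24\right)}{D + k} = \frac{15408 - 22 \left(-19 - 24\right)}{-199 - 2331} = \frac{15408 - -946}{-2530} = \left(15408 + 946\right) \left(- \frac{1}{2530}\right) = 16354 \left(- \frac{1}{2530}\right) = - \frac{8177}{1265}$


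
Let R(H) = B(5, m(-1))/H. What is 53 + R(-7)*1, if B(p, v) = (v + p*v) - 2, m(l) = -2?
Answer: 55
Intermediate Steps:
B(p, v) = -2 + v + p*v
R(H) = -14/H (R(H) = (-2 - 2 + 5*(-2))/H = (-2 - 2 - 10)/H = -14/H)
53 + R(-7)*1 = 53 - 14/(-7)*1 = 53 - 14*(-1/7)*1 = 53 + 2*1 = 53 + 2 = 55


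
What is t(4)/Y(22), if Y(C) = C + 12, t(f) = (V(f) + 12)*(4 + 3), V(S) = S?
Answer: 56/17 ≈ 3.2941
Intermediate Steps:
t(f) = 84 + 7*f (t(f) = (f + 12)*(4 + 3) = (12 + f)*7 = 84 + 7*f)
Y(C) = 12 + C
t(4)/Y(22) = (84 + 7*4)/(12 + 22) = (84 + 28)/34 = 112*(1/34) = 56/17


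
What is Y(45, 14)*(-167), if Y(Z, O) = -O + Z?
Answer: -5177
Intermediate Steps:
Y(Z, O) = Z - O
Y(45, 14)*(-167) = (45 - 1*14)*(-167) = (45 - 14)*(-167) = 31*(-167) = -5177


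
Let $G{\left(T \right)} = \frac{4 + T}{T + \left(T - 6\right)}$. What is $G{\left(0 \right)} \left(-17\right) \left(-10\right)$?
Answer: $- \frac{340}{3} \approx -113.33$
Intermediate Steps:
$G{\left(T \right)} = \frac{4 + T}{-6 + 2 T}$ ($G{\left(T \right)} = \frac{4 + T}{T + \left(T - 6\right)} = \frac{4 + T}{T + \left(-6 + T\right)} = \frac{4 + T}{-6 + 2 T}$)
$G{\left(0 \right)} \left(-17\right) \left(-10\right) = \frac{4 + 0}{2 \left(-3 + 0\right)} \left(-17\right) \left(-10\right) = \frac{1}{2} \frac{1}{-3} \cdot 4 \left(-17\right) \left(-10\right) = \frac{1}{2} \left(- \frac{1}{3}\right) 4 \left(-17\right) \left(-10\right) = \left(- \frac{2}{3}\right) \left(-17\right) \left(-10\right) = \frac{34}{3} \left(-10\right) = - \frac{340}{3}$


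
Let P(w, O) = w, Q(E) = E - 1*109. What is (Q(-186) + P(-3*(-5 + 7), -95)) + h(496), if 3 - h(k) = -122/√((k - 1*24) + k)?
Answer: -298 + 61*√2/22 ≈ -294.08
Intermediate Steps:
Q(E) = -109 + E (Q(E) = E - 109 = -109 + E)
h(k) = 3 + 122/√(-24 + 2*k) (h(k) = 3 - (-122)/(√((k - 1*24) + k)) = 3 - (-122)/(√((k - 24) + k)) = 3 - (-122)/(√((-24 + k) + k)) = 3 - (-122)/(√(-24 + 2*k)) = 3 - (-122)/√(-24 + 2*k) = 3 + 122/√(-24 + 2*k))
(Q(-186) + P(-3*(-5 + 7), -95)) + h(496) = ((-109 - 186) - 3*(-5 + 7)) + (3 + 61*√2/√(-12 + 496)) = (-295 - 3*2) + (3 + 61*√2/√484) = (-295 - 6) + (3 + 61*√2*(1/22)) = -301 + (3 + 61*√2/22) = -298 + 61*√2/22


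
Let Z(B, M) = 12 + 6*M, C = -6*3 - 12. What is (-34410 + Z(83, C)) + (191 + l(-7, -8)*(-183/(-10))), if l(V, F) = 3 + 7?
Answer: -34204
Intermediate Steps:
l(V, F) = 10
C = -30 (C = -18 - 12 = -30)
(-34410 + Z(83, C)) + (191 + l(-7, -8)*(-183/(-10))) = (-34410 + (12 + 6*(-30))) + (191 + 10*(-183/(-10))) = (-34410 + (12 - 180)) + (191 + 10*(-183*(-⅒))) = (-34410 - 168) + (191 + 10*(183/10)) = -34578 + (191 + 183) = -34578 + 374 = -34204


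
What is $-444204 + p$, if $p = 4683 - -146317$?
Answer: $-293204$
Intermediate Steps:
$p = 151000$ ($p = 4683 + 146317 = 151000$)
$-444204 + p = -444204 + 151000 = -293204$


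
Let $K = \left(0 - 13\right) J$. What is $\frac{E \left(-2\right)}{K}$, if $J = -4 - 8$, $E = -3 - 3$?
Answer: $\frac{1}{13} \approx 0.076923$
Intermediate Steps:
$E = -6$ ($E = -3 - 3 = -6$)
$J = -12$ ($J = -4 - 8 = -12$)
$K = 156$ ($K = \left(0 - 13\right) \left(-12\right) = \left(-13\right) \left(-12\right) = 156$)
$\frac{E \left(-2\right)}{K} = \frac{\left(-6\right) \left(-2\right)}{156} = 12 \cdot \frac{1}{156} = \frac{1}{13}$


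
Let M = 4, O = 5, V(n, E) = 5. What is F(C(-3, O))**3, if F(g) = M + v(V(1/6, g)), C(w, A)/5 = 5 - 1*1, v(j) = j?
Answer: 729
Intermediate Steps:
C(w, A) = 20 (C(w, A) = 5*(5 - 1*1) = 5*(5 - 1) = 5*4 = 20)
F(g) = 9 (F(g) = 4 + 5 = 9)
F(C(-3, O))**3 = 9**3 = 729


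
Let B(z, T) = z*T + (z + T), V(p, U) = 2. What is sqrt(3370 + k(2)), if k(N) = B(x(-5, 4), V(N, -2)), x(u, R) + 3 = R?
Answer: 15*sqrt(15) ≈ 58.095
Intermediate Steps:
x(u, R) = -3 + R
B(z, T) = T + z + T*z (B(z, T) = T*z + (T + z) = T + z + T*z)
k(N) = 5 (k(N) = 2 + (-3 + 4) + 2*(-3 + 4) = 2 + 1 + 2*1 = 2 + 1 + 2 = 5)
sqrt(3370 + k(2)) = sqrt(3370 + 5) = sqrt(3375) = 15*sqrt(15)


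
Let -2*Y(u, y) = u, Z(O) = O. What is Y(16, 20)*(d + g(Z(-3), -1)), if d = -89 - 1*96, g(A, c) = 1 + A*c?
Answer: 1448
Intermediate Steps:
Y(u, y) = -u/2
d = -185 (d = -89 - 96 = -185)
Y(16, 20)*(d + g(Z(-3), -1)) = (-½*16)*(-185 + (1 - 3*(-1))) = -8*(-185 + (1 + 3)) = -8*(-185 + 4) = -8*(-181) = 1448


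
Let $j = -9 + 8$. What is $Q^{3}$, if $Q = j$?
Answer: $-1$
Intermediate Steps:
$j = -1$
$Q = -1$
$Q^{3} = \left(-1\right)^{3} = -1$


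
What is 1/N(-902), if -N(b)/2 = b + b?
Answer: 1/3608 ≈ 0.00027716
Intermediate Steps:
N(b) = -4*b (N(b) = -2*(b + b) = -4*b)
1/N(-902) = 1/(-4*(-902)) = 1/3608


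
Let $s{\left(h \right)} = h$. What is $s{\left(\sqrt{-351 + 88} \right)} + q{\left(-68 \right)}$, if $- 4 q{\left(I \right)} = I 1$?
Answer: $17 + i \sqrt{263} \approx 17.0 + 16.217 i$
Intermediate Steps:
$q{\left(I \right)} = - \frac{I}{4}$ ($q{\left(I \right)} = - \frac{I 1}{4} = - \frac{I}{4}$)
$s{\left(\sqrt{-351 + 88} \right)} + q{\left(-68 \right)} = \sqrt{-351 + 88} - -17 = \sqrt{-263} + 17 = i \sqrt{263} + 17 = 17 + i \sqrt{263}$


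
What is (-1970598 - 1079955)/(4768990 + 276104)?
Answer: -1016851/1681698 ≈ -0.60466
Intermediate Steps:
(-1970598 - 1079955)/(4768990 + 276104) = -3050553/5045094 = -3050553*1/5045094 = -1016851/1681698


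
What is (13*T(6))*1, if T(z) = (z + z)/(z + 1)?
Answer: 156/7 ≈ 22.286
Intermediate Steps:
T(z) = 2*z/(1 + z) (T(z) = (2*z)/(1 + z) = 2*z/(1 + z))
(13*T(6))*1 = (13*(2*6/(1 + 6)))*1 = (13*(2*6/7))*1 = (13*(2*6*(⅐)))*1 = (13*(12/7))*1 = (156/7)*1 = 156/7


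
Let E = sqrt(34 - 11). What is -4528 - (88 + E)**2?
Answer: -12295 - 176*sqrt(23) ≈ -13139.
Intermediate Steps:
E = sqrt(23) ≈ 4.7958
-4528 - (88 + E)**2 = -4528 - (88 + sqrt(23))**2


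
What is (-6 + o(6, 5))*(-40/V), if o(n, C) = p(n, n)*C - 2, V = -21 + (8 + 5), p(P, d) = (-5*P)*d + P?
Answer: -4390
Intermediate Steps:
p(P, d) = P - 5*P*d (p(P, d) = -5*P*d + P = P - 5*P*d)
V = -8 (V = -21 + 13 = -8)
o(n, C) = -2 + C*n*(1 - 5*n) (o(n, C) = (n*(1 - 5*n))*C - 2 = C*n*(1 - 5*n) - 2 = -2 + C*n*(1 - 5*n))
(-6 + o(6, 5))*(-40/V) = (-6 + (-2 - 1*5*6*(-1 + 5*6)))*(-40/(-8)) = (-6 + (-2 - 1*5*6*(-1 + 30)))*(-40*(-1/8)) = (-6 + (-2 - 1*5*6*29))*5 = (-6 + (-2 - 870))*5 = (-6 - 872)*5 = -878*5 = -4390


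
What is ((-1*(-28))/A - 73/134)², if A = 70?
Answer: 9409/448900 ≈ 0.020960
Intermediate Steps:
((-1*(-28))/A - 73/134)² = (-1*(-28)/70 - 73/134)² = (28*(1/70) - 73*1/134)² = (⅖ - 73/134)² = (-97/670)² = 9409/448900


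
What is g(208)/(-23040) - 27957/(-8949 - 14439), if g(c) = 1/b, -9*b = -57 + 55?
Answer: 11926371/9978880 ≈ 1.1952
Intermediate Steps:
b = 2/9 (b = -(-57 + 55)/9 = -⅑*(-2) = 2/9 ≈ 0.22222)
g(c) = 9/2 (g(c) = 1/(2/9) = 9/2)
g(208)/(-23040) - 27957/(-8949 - 14439) = (9/2)/(-23040) - 27957/(-8949 - 14439) = (9/2)*(-1/23040) - 27957/(-23388) = -1/5120 - 27957*(-1/23388) = -1/5120 + 9319/7796 = 11926371/9978880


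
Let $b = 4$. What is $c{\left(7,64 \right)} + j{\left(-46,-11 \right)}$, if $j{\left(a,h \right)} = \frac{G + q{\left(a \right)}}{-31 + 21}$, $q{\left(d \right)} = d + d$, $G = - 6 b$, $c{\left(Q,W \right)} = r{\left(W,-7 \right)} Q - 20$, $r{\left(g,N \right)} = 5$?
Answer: $\frac{133}{5} \approx 26.6$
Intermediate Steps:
$c{\left(Q,W \right)} = -20 + 5 Q$ ($c{\left(Q,W \right)} = 5 Q - 20 = -20 + 5 Q$)
$G = -24$ ($G = \left(-6\right) 4 = -24$)
$q{\left(d \right)} = 2 d$
$j{\left(a,h \right)} = \frac{12}{5} - \frac{a}{5}$ ($j{\left(a,h \right)} = \frac{-24 + 2 a}{-31 + 21} = \frac{-24 + 2 a}{-10} = \left(-24 + 2 a\right) \left(- \frac{1}{10}\right) = \frac{12}{5} - \frac{a}{5}$)
$c{\left(7,64 \right)} + j{\left(-46,-11 \right)} = \left(-20 + 5 \cdot 7\right) + \left(\frac{12}{5} - - \frac{46}{5}\right) = \left(-20 + 35\right) + \left(\frac{12}{5} + \frac{46}{5}\right) = 15 + \frac{58}{5} = \frac{133}{5}$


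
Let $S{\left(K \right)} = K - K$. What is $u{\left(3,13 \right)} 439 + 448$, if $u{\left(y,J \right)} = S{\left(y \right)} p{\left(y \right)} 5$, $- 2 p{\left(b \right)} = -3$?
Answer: $448$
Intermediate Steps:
$p{\left(b \right)} = \frac{3}{2}$ ($p{\left(b \right)} = \left(- \frac{1}{2}\right) \left(-3\right) = \frac{3}{2}$)
$S{\left(K \right)} = 0$
$u{\left(y,J \right)} = 0$ ($u{\left(y,J \right)} = 0 \cdot \frac{3}{2} \cdot 5 = 0 \cdot 5 = 0$)
$u{\left(3,13 \right)} 439 + 448 = 0 \cdot 439 + 448 = 0 + 448 = 448$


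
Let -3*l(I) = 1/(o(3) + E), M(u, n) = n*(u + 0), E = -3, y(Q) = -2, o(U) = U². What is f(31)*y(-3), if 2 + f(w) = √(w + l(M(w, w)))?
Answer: 4 - √1114/3 ≈ -7.1255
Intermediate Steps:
M(u, n) = n*u
l(I) = -1/18 (l(I) = -1/(3*(3² - 3)) = -1/(3*(9 - 3)) = -⅓/6 = -⅓*⅙ = -1/18)
f(w) = -2 + √(-1/18 + w) (f(w) = -2 + √(w - 1/18) = -2 + √(-1/18 + w))
f(31)*y(-3) = (-2 + √(-2 + 36*31)/6)*(-2) = (-2 + √(-2 + 1116)/6)*(-2) = (-2 + √1114/6)*(-2) = 4 - √1114/3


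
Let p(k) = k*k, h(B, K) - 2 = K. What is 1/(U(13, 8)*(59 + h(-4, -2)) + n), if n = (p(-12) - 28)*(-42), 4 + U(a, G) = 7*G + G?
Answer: -1/1332 ≈ -0.00075075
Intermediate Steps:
h(B, K) = 2 + K
U(a, G) = -4 + 8*G (U(a, G) = -4 + (7*G + G) = -4 + 8*G)
p(k) = k²
n = -4872 (n = ((-12)² - 28)*(-42) = (144 - 28)*(-42) = 116*(-42) = -4872)
1/(U(13, 8)*(59 + h(-4, -2)) + n) = 1/((-4 + 8*8)*(59 + (2 - 2)) - 4872) = 1/((-4 + 64)*(59 + 0) - 4872) = 1/(60*59 - 4872) = 1/(3540 - 4872) = 1/(-1332) = -1/1332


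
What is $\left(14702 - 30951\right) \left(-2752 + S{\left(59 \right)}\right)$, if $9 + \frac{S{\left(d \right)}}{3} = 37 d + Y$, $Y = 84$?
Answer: $-65353478$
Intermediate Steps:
$S{\left(d \right)} = 225 + 111 d$ ($S{\left(d \right)} = -27 + 3 \left(37 d + 84\right) = -27 + 3 \left(84 + 37 d\right) = -27 + \left(252 + 111 d\right) = 225 + 111 d$)
$\left(14702 - 30951\right) \left(-2752 + S{\left(59 \right)}\right) = \left(14702 - 30951\right) \left(-2752 + \left(225 + 111 \cdot 59\right)\right) = - 16249 \left(-2752 + \left(225 + 6549\right)\right) = - 16249 \left(-2752 + 6774\right) = \left(-16249\right) 4022 = -65353478$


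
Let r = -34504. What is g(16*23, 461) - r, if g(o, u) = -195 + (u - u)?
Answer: 34309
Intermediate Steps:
g(o, u) = -195 (g(o, u) = -195 + 0 = -195)
g(16*23, 461) - r = -195 - 1*(-34504) = -195 + 34504 = 34309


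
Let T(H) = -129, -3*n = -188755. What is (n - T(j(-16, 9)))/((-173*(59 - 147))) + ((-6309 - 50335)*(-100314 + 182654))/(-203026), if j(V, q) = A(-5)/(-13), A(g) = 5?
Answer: 53263916735203/2318150868 ≈ 22977.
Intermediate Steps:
j(V, q) = -5/13 (j(V, q) = 5/(-13) = 5*(-1/13) = -5/13)
n = 188755/3 (n = -⅓*(-188755) = 188755/3 ≈ 62918.)
(n - T(j(-16, 9)))/((-173*(59 - 147))) + ((-6309 - 50335)*(-100314 + 182654))/(-203026) = (188755/3 - 1*(-129))/((-173*(59 - 147))) + ((-6309 - 50335)*(-100314 + 182654))/(-203026) = (188755/3 + 129)/((-173*(-88))) - 56644*82340*(-1/203026) = (189142/3)/15224 - 4664066960*(-1/203026) = (189142/3)*(1/15224) + 2332033480/101513 = 94571/22836 + 2332033480/101513 = 53263916735203/2318150868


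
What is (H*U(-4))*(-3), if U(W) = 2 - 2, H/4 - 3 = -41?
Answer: 0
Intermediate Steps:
H = -152 (H = 12 + 4*(-41) = 12 - 164 = -152)
U(W) = 0
(H*U(-4))*(-3) = -152*0*(-3) = 0*(-3) = 0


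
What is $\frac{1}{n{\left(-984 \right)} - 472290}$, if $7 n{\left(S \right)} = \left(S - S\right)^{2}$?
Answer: $- \frac{1}{472290} \approx -2.1173 \cdot 10^{-6}$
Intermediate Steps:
$n{\left(S \right)} = 0$ ($n{\left(S \right)} = \frac{\left(S - S\right)^{2}}{7} = \frac{0^{2}}{7} = \frac{1}{7} \cdot 0 = 0$)
$\frac{1}{n{\left(-984 \right)} - 472290} = \frac{1}{0 - 472290} = \frac{1}{-472290} = - \frac{1}{472290}$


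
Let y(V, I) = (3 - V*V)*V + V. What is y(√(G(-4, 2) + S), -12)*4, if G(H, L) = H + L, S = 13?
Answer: -28*√11 ≈ -92.865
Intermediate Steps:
y(V, I) = V + V*(3 - V²) (y(V, I) = (3 - V²)*V + V = V*(3 - V²) + V = V + V*(3 - V²))
y(√(G(-4, 2) + S), -12)*4 = (√((-4 + 2) + 13)*(4 - (√((-4 + 2) + 13))²))*4 = (√(-2 + 13)*(4 - (√(-2 + 13))²))*4 = (√11*(4 - (√11)²))*4 = (√11*(4 - 1*11))*4 = (√11*(4 - 11))*4 = (√11*(-7))*4 = -7*√11*4 = -28*√11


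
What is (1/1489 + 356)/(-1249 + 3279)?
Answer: 106017/604534 ≈ 0.17537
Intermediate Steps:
(1/1489 + 356)/(-1249 + 3279) = (1/1489 + 356)/2030 = (530085/1489)*(1/2030) = 106017/604534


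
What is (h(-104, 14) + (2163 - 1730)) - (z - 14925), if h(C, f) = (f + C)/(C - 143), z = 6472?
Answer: 2194932/247 ≈ 8886.4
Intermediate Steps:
h(C, f) = (C + f)/(-143 + C)
(h(-104, 14) + (2163 - 1730)) - (z - 14925) = ((-104 + 14)/(-143 - 104) + (2163 - 1730)) - (6472 - 14925) = (-90/(-247) + 433) - 1*(-8453) = (-1/247*(-90) + 433) + 8453 = (90/247 + 433) + 8453 = 107041/247 + 8453 = 2194932/247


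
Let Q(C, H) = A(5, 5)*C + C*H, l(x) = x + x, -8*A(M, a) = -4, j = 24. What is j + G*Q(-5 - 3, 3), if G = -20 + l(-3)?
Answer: 752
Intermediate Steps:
A(M, a) = 1/2 (A(M, a) = -1/8*(-4) = 1/2)
l(x) = 2*x
Q(C, H) = C/2 + C*H
G = -26 (G = -20 + 2*(-3) = -20 - 6 = -26)
j + G*Q(-5 - 3, 3) = 24 - 26*(-5 - 3)*(1/2 + 3) = 24 - (-208)*7/2 = 24 - 26*(-28) = 24 + 728 = 752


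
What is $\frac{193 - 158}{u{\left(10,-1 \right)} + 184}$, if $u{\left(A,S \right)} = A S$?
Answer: $\frac{35}{174} \approx 0.20115$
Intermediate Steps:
$\frac{193 - 158}{u{\left(10,-1 \right)} + 184} = \frac{193 - 158}{10 \left(-1\right) + 184} = \frac{35}{-10 + 184} = \frac{35}{174}$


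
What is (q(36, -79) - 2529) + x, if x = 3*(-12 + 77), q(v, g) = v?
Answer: -2298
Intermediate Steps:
x = 195 (x = 3*65 = 195)
(q(36, -79) - 2529) + x = (36 - 2529) + 195 = -2493 + 195 = -2298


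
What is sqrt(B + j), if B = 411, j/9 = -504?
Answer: 5*I*sqrt(165) ≈ 64.226*I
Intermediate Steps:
j = -4536 (j = 9*(-504) = -4536)
sqrt(B + j) = sqrt(411 - 4536) = sqrt(-4125) = 5*I*sqrt(165)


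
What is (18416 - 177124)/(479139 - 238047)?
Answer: -39677/60273 ≈ -0.65829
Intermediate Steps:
(18416 - 177124)/(479139 - 238047) = -158708/241092 = -158708*1/241092 = -39677/60273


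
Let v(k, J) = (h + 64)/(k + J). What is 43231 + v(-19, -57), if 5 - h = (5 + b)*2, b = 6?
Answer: 3285509/76 ≈ 43230.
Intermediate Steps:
h = -17 (h = 5 - (5 + 6)*2 = 5 - 11*2 = 5 - 1*22 = 5 - 22 = -17)
v(k, J) = 47/(J + k) (v(k, J) = (-17 + 64)/(k + J) = 47/(J + k))
43231 + v(-19, -57) = 43231 + 47/(-57 - 19) = 43231 + 47/(-76) = 43231 + 47*(-1/76) = 43231 - 47/76 = 3285509/76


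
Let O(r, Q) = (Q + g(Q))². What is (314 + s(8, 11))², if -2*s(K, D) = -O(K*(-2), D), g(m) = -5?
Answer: 110224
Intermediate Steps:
O(r, Q) = (-5 + Q)² (O(r, Q) = (Q - 5)² = (-5 + Q)²)
s(K, D) = (-5 + D)²/2 (s(K, D) = -(-1)*(-5 + D)²/2 = (-5 + D)²/2)
(314 + s(8, 11))² = (314 + (-5 + 11)²/2)² = (314 + (½)*6²)² = (314 + (½)*36)² = (314 + 18)² = 332² = 110224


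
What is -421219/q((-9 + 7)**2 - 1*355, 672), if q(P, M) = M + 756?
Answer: -421219/1428 ≈ -294.97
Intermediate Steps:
q(P, M) = 756 + M
-421219/q((-9 + 7)**2 - 1*355, 672) = -421219/(756 + 672) = -421219/1428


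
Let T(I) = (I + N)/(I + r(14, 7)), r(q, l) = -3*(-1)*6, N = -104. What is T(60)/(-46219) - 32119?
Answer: -57895814357/1802541 ≈ -32119.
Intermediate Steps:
r(q, l) = 18 (r(q, l) = 3*6 = 18)
T(I) = (-104 + I)/(18 + I) (T(I) = (I - 104)/(I + 18) = (-104 + I)/(18 + I))
T(60)/(-46219) - 32119 = ((-104 + 60)/(18 + 60))/(-46219) - 32119 = (-44/78)*(-1/46219) - 32119 = ((1/78)*(-44))*(-1/46219) - 32119 = -22/39*(-1/46219) - 32119 = 22/1802541 - 32119 = -57895814357/1802541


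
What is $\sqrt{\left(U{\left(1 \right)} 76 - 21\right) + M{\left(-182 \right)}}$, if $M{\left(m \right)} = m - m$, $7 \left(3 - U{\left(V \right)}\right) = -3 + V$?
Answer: $\frac{\sqrt{11207}}{7} \approx 15.123$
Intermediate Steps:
$U{\left(V \right)} = \frac{24}{7} - \frac{V}{7}$ ($U{\left(V \right)} = 3 - \frac{-3 + V}{7} = 3 - \left(- \frac{3}{7} + \frac{V}{7}\right) = \frac{24}{7} - \frac{V}{7}$)
$M{\left(m \right)} = 0$
$\sqrt{\left(U{\left(1 \right)} 76 - 21\right) + M{\left(-182 \right)}} = \sqrt{\left(\left(\frac{24}{7} - \frac{1}{7}\right) 76 - 21\right) + 0} = \sqrt{\left(\frac{23}{7} \cdot 76 - 21\right) + 0} = \sqrt{\left(\frac{1748}{7} - 21\right) + 0} = \sqrt{\frac{1601}{7} + 0} = \sqrt{\frac{1601}{7}} = \frac{\sqrt{11207}}{7}$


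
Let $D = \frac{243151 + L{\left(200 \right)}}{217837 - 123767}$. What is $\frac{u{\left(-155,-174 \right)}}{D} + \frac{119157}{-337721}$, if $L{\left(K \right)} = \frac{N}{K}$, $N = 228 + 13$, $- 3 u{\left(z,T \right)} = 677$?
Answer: $- \frac{187780986591857}{2142198412821} \approx -87.658$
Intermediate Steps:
$u{\left(z,T \right)} = - \frac{677}{3}$ ($u{\left(z,T \right)} = \left(- \frac{1}{3}\right) 677 = - \frac{677}{3}$)
$N = 241$
$L{\left(K \right)} = \frac{241}{K}$
$D = \frac{2114367}{818000}$ ($D = \frac{243151 + \frac{241}{200}}{217837 - 123767} = \frac{243151 + 241 \cdot \frac{1}{200}}{94070} = \left(243151 + \frac{241}{200}\right) \frac{1}{94070} = \frac{48630441}{200} \cdot \frac{1}{94070} = \frac{2114367}{818000} \approx 2.5848$)
$\frac{u{\left(-155,-174 \right)}}{D} + \frac{119157}{-337721} = - \frac{677}{3 \cdot \frac{2114367}{818000}} + \frac{119157}{-337721} = \left(- \frac{677}{3}\right) \frac{818000}{2114367} + 119157 \left(- \frac{1}{337721}\right) = - \frac{553786000}{6343101} - \frac{119157}{337721} = - \frac{187780986591857}{2142198412821}$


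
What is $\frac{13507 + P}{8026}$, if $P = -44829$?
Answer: $- \frac{15661}{4013} \approx -3.9026$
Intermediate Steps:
$\frac{13507 + P}{8026} = \frac{13507 - 44829}{8026} = \left(-31322\right) \frac{1}{8026} = - \frac{15661}{4013}$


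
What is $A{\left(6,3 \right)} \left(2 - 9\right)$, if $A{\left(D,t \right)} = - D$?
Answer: $42$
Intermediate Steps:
$A{\left(6,3 \right)} \left(2 - 9\right) = \left(-1\right) 6 \left(2 - 9\right) = \left(-6\right) \left(-7\right) = 42$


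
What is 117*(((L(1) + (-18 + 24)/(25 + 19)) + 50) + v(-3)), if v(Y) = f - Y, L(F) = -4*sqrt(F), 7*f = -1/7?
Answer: 6194799/1078 ≈ 5746.6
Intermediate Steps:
f = -1/49 (f = (-1/7)/7 = (-1*1/7)/7 = (1/7)*(-1/7) = -1/49 ≈ -0.020408)
v(Y) = -1/49 - Y
117*(((L(1) + (-18 + 24)/(25 + 19)) + 50) + v(-3)) = 117*(((-4*sqrt(1) + (-18 + 24)/(25 + 19)) + 50) + (-1/49 - 1*(-3))) = 117*(((-4*1 + 6/44) + 50) + (-1/49 + 3)) = 117*(((-4 + 6*(1/44)) + 50) + 146/49) = 117*(((-4 + 3/22) + 50) + 146/49) = 117*((-85/22 + 50) + 146/49) = 117*(1015/22 + 146/49) = 117*(52947/1078) = 6194799/1078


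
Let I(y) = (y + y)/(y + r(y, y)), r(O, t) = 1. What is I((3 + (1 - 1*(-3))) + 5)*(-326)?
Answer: -7824/13 ≈ -601.85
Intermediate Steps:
I(y) = 2*y/(1 + y) (I(y) = (y + y)/(y + 1) = (2*y)/(1 + y) = 2*y/(1 + y))
I((3 + (1 - 1*(-3))) + 5)*(-326) = (2*((3 + (1 - 1*(-3))) + 5)/(1 + ((3 + (1 - 1*(-3))) + 5)))*(-326) = (2*((3 + (1 + 3)) + 5)/(1 + ((3 + (1 + 3)) + 5)))*(-326) = (2*((3 + 4) + 5)/(1 + ((3 + 4) + 5)))*(-326) = (2*(7 + 5)/(1 + (7 + 5)))*(-326) = (2*12/(1 + 12))*(-326) = (2*12/13)*(-326) = (2*12*(1/13))*(-326) = (24/13)*(-326) = -7824/13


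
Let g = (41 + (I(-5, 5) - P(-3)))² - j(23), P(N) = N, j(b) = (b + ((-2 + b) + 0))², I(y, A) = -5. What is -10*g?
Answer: 4150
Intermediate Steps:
j(b) = (-2 + 2*b)² (j(b) = (b + (-2 + b))² = (-2 + 2*b)²)
g = -415 (g = (41 + (-5 - 1*(-3)))² - 4*(-1 + 23)² = (41 + (-5 + 3))² - 4*22² = (41 - 2)² - 4*484 = 39² - 1*1936 = 1521 - 1936 = -415)
-10*g = -10*(-415) = 4150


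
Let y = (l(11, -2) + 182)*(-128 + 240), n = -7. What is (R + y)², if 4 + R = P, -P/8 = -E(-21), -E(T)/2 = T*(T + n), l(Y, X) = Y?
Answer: 148937616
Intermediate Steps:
E(T) = -2*T*(-7 + T) (E(T) = -2*T*(T - 7) = -2*T*(-7 + T))
P = -9408 (P = -(-8)*2*(-21)*(7 - 1*(-21)) = -(-8)*2*(-21)*(7 + 21) = -(-8)*2*(-21)*28 = -(-8)*(-1176) = -8*1176 = -9408)
y = 21616 (y = (11 + 182)*(-128 + 240) = 193*112 = 21616)
R = -9412 (R = -4 - 9408 = -9412)
(R + y)² = (-9412 + 21616)² = 12204² = 148937616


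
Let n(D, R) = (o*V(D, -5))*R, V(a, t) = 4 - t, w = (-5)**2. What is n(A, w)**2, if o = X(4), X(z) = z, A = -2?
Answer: 810000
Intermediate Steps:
o = 4
w = 25
n(D, R) = 36*R (n(D, R) = (4*(4 - 1*(-5)))*R = (4*(4 + 5))*R = (4*9)*R = 36*R)
n(A, w)**2 = (36*25)**2 = 900**2 = 810000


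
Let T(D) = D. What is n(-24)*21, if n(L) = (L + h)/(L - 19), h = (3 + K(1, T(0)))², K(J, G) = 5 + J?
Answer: -1197/43 ≈ -27.837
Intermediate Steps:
h = 81 (h = (3 + (5 + 1))² = (3 + 6)² = 9² = 81)
n(L) = (81 + L)/(-19 + L) (n(L) = (L + 81)/(L - 19) = (81 + L)/(-19 + L))
n(-24)*21 = ((81 - 24)/(-19 - 24))*21 = (57/(-43))*21 = -1/43*57*21 = -57/43*21 = -1197/43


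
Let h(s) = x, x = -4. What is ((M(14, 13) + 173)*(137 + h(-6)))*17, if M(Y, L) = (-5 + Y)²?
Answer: 574294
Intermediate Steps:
h(s) = -4
((M(14, 13) + 173)*(137 + h(-6)))*17 = (((-5 + 14)² + 173)*(137 - 4))*17 = ((9² + 173)*133)*17 = ((81 + 173)*133)*17 = (254*133)*17 = 33782*17 = 574294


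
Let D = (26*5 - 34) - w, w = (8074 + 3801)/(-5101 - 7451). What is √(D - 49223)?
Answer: I*√1934985658602/6276 ≈ 221.64*I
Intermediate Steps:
w = -11875/12552 (w = 11875/(-12552) = 11875*(-1/12552) = -11875/12552 ≈ -0.94606)
D = 1216867/12552 (D = (26*5 - 34) - 1*(-11875/12552) = (130 - 34) + 11875/12552 = 96 + 11875/12552 = 1216867/12552 ≈ 96.946)
√(D - 49223) = √(1216867/12552 - 49223) = √(-616630229/12552) = I*√1934985658602/6276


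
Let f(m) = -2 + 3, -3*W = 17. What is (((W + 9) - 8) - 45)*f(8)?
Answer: -149/3 ≈ -49.667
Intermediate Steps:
W = -17/3 (W = -1/3*17 = -17/3 ≈ -5.6667)
f(m) = 1
(((W + 9) - 8) - 45)*f(8) = (((-17/3 + 9) - 8) - 45)*1 = ((10/3 - 8) - 45)*1 = (-14/3 - 45)*1 = -149/3*1 = -149/3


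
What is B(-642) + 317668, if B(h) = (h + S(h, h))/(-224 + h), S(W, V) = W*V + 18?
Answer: 137344474/433 ≈ 3.1719e+5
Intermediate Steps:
S(W, V) = 18 + V*W (S(W, V) = V*W + 18 = 18 + V*W)
B(h) = (18 + h + h²)/(-224 + h) (B(h) = (h + (18 + h*h))/(-224 + h) = (h + (18 + h²))/(-224 + h) = (18 + h + h²)/(-224 + h))
B(-642) + 317668 = (18 - 642 + (-642)²)/(-224 - 642) + 317668 = (18 - 642 + 412164)/(-866) + 317668 = -1/866*411540 + 317668 = -205770/433 + 317668 = 137344474/433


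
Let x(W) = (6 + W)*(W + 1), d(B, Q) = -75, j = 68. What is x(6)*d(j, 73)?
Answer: -6300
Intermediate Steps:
x(W) = (1 + W)*(6 + W) (x(W) = (6 + W)*(1 + W) = (1 + W)*(6 + W))
x(6)*d(j, 73) = (6 + 6**2 + 7*6)*(-75) = (6 + 36 + 42)*(-75) = 84*(-75) = -6300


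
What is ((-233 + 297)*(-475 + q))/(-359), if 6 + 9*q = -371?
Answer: 297728/3231 ≈ 92.147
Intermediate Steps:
q = -377/9 (q = -2/3 + (1/9)*(-371) = -2/3 - 371/9 = -377/9 ≈ -41.889)
((-233 + 297)*(-475 + q))/(-359) = ((-233 + 297)*(-475 - 377/9))/(-359) = (64*(-4652/9))*(-1/359) = -297728/9*(-1/359) = 297728/3231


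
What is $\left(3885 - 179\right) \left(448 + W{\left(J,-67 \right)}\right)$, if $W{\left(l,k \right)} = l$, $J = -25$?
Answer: $1567638$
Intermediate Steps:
$\left(3885 - 179\right) \left(448 + W{\left(J,-67 \right)}\right) = \left(3885 - 179\right) \left(448 - 25\right) = 3706 \cdot 423 = 1567638$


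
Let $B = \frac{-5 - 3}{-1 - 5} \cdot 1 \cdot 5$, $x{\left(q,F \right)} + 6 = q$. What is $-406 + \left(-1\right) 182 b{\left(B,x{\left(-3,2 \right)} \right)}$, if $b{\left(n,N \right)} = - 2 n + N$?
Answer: $\frac{10976}{3} \approx 3658.7$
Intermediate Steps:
$x{\left(q,F \right)} = -6 + q$
$B = \frac{20}{3}$ ($B = - \frac{8}{-6} \cdot 1 \cdot 5 = \left(-8\right) \left(- \frac{1}{6}\right) 1 \cdot 5 = \frac{4}{3} \cdot 1 \cdot 5 = \frac{4}{3} \cdot 5 = \frac{20}{3} \approx 6.6667$)
$b{\left(n,N \right)} = N - 2 n$
$-406 + \left(-1\right) 182 b{\left(B,x{\left(-3,2 \right)} \right)} = -406 + \left(-1\right) 182 \left(\left(-6 - 3\right) - \frac{40}{3}\right) = -406 - 182 \left(-9 - \frac{40}{3}\right) = -406 - - \frac{12194}{3} = -406 + \frac{12194}{3} = \frac{10976}{3}$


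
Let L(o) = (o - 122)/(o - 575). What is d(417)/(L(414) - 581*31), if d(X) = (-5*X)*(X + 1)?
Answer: 140316330/2900063 ≈ 48.384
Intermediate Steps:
L(o) = (-122 + o)/(-575 + o)
d(X) = -5*X*(1 + X) (d(X) = (-5*X)*(1 + X) = -5*X*(1 + X))
d(417)/(L(414) - 581*31) = (-5*417*(1 + 417))/((-122 + 414)/(-575 + 414) - 581*31) = (-5*417*418)/(292/(-161) - 18011) = -871530/(-1/161*292 - 18011) = -871530/(-292/161 - 18011) = -871530/(-2900063/161) = -871530*(-161/2900063) = 140316330/2900063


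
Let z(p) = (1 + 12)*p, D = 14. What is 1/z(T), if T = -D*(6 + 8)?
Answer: -1/2548 ≈ -0.00039246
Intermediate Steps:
T = -196 (T = -14*(6 + 8) = -14*14 = -1*196 = -196)
z(p) = 13*p
1/z(T) = 1/(13*(-196)) = 1/(-2548) = -1/2548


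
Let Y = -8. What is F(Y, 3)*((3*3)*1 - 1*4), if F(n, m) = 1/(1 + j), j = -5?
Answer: -5/4 ≈ -1.2500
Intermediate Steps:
F(n, m) = -1/4 (F(n, m) = 1/(1 - 5) = 1/(-4) = -1/4)
F(Y, 3)*((3*3)*1 - 1*4) = -((3*3)*1 - 1*4)/4 = -(9*1 - 4)/4 = -(9 - 4)/4 = -1/4*5 = -5/4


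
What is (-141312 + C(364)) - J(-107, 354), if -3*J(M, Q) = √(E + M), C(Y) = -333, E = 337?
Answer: -141645 + √230/3 ≈ -1.4164e+5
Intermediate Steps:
J(M, Q) = -√(337 + M)/3
(-141312 + C(364)) - J(-107, 354) = (-141312 - 333) - (-1)*√(337 - 107)/3 = -141645 - (-1)*√230/3 = -141645 + √230/3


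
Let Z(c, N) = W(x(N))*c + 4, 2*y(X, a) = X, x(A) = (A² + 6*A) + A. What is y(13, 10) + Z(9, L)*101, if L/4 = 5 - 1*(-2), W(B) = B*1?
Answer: 1782461/2 ≈ 8.9123e+5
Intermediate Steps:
x(A) = A² + 7*A
W(B) = B
L = 28 (L = 4*(5 - 1*(-2)) = 4*(5 + 2) = 4*7 = 28)
y(X, a) = X/2
Z(c, N) = 4 + N*c*(7 + N) (Z(c, N) = (N*(7 + N))*c + 4 = N*c*(7 + N) + 4 = 4 + N*c*(7 + N))
y(13, 10) + Z(9, L)*101 = (½)*13 + (4 + 28*9*(7 + 28))*101 = 13/2 + (4 + 28*9*35)*101 = 13/2 + (4 + 8820)*101 = 13/2 + 8824*101 = 13/2 + 891224 = 1782461/2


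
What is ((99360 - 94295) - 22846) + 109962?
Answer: 92181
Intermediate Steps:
((99360 - 94295) - 22846) + 109962 = (5065 - 22846) + 109962 = -17781 + 109962 = 92181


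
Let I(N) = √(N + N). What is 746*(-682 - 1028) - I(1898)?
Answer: -1275660 - 2*√949 ≈ -1.2757e+6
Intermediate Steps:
I(N) = √2*√N (I(N) = √(2*N) = √2*√N)
746*(-682 - 1028) - I(1898) = 746*(-682 - 1028) - √2*√1898 = 746*(-1710) - 2*√949 = -1275660 - 2*√949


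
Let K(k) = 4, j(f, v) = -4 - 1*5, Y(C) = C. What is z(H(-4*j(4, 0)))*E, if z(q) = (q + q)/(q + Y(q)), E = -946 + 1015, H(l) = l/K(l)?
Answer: 69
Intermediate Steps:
j(f, v) = -9 (j(f, v) = -4 - 5 = -9)
H(l) = l/4
E = 69
z(q) = 1 (z(q) = (q + q)/(q + q) = (2*q)/((2*q)) = (2*q)*(1/(2*q)) = 1)
z(H(-4*j(4, 0)))*E = 1*69 = 69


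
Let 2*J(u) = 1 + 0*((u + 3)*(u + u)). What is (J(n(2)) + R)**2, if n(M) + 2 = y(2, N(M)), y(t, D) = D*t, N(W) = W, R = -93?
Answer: 34225/4 ≈ 8556.3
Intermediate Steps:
n(M) = -2 + 2*M (n(M) = -2 + M*2 = -2 + 2*M)
J(u) = 1/2 (J(u) = (1 + 0*((u + 3)*(u + u)))/2 = (1 + 0*((3 + u)*(2*u)))/2 = (1 + 0*(2*u*(3 + u)))/2 = (1 + 0)/2 = (1/2)*1 = 1/2)
(J(n(2)) + R)**2 = (1/2 - 93)**2 = (-185/2)**2 = 34225/4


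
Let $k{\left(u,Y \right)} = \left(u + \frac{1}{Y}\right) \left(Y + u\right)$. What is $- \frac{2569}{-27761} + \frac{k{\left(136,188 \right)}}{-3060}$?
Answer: $- \frac{373372733}{26095340} \approx -14.308$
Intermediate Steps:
$k{\left(u,Y \right)} = \left(Y + u\right) \left(u + \frac{1}{Y}\right)$
$- \frac{2569}{-27761} + \frac{k{\left(136,188 \right)}}{-3060} = - \frac{2569}{-27761} + \frac{1 + 136^{2} + 188 \cdot 136 + \frac{136}{188}}{-3060} = \left(-2569\right) \left(- \frac{1}{27761}\right) + \left(1 + 18496 + 25568 + 136 \cdot \frac{1}{188}\right) \left(- \frac{1}{3060}\right) = \frac{2569}{27761} + \left(1 + 18496 + 25568 + \frac{34}{47}\right) \left(- \frac{1}{3060}\right) = \frac{2569}{27761} + \frac{2071089}{47} \left(- \frac{1}{3060}\right) = \frac{2569}{27761} - \frac{230121}{15980} = - \frac{373372733}{26095340}$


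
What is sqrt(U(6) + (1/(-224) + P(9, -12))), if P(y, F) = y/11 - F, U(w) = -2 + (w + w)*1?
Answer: sqrt(8656802)/616 ≈ 4.7764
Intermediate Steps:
U(w) = -2 + 2*w (U(w) = -2 + (2*w)*1 = -2 + 2*w)
P(y, F) = -F + y/11 (P(y, F) = y*(1/11) - F = y/11 - F = -F + y/11)
sqrt(U(6) + (1/(-224) + P(9, -12))) = sqrt((-2 + 2*6) + (1/(-224) + (-1*(-12) + (1/11)*9))) = sqrt((-2 + 12) + (-1/224 + (12 + 9/11))) = sqrt(10 + (-1/224 + 141/11)) = sqrt(10 + 31573/2464) = sqrt(56213/2464) = sqrt(8656802)/616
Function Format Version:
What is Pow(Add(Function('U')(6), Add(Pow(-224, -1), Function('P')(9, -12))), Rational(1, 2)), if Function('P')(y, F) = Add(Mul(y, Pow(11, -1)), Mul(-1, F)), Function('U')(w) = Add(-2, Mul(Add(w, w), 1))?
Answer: Mul(Rational(1, 616), Pow(8656802, Rational(1, 2))) ≈ 4.7764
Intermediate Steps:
Function('U')(w) = Add(-2, Mul(2, w)) (Function('U')(w) = Add(-2, Mul(Mul(2, w), 1)) = Add(-2, Mul(2, w)))
Function('P')(y, F) = Add(Mul(-1, F), Mul(Rational(1, 11), y)) (Function('P')(y, F) = Add(Mul(y, Rational(1, 11)), Mul(-1, F)) = Add(Mul(Rational(1, 11), y), Mul(-1, F)) = Add(Mul(-1, F), Mul(Rational(1, 11), y)))
Pow(Add(Function('U')(6), Add(Pow(-224, -1), Function('P')(9, -12))), Rational(1, 2)) = Pow(Add(Add(-2, Mul(2, 6)), Add(Pow(-224, -1), Add(Mul(-1, -12), Mul(Rational(1, 11), 9)))), Rational(1, 2)) = Pow(Add(Add(-2, 12), Add(Rational(-1, 224), Add(12, Rational(9, 11)))), Rational(1, 2)) = Pow(Add(10, Add(Rational(-1, 224), Rational(141, 11))), Rational(1, 2)) = Pow(Add(10, Rational(31573, 2464)), Rational(1, 2)) = Pow(Rational(56213, 2464), Rational(1, 2)) = Mul(Rational(1, 616), Pow(8656802, Rational(1, 2)))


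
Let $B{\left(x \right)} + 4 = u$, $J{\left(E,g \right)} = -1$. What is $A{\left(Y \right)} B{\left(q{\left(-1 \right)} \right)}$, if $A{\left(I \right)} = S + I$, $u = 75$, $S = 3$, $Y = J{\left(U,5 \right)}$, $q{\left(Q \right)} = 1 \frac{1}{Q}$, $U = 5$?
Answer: $142$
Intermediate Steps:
$q{\left(Q \right)} = \frac{1}{Q}$
$Y = -1$
$B{\left(x \right)} = 71$ ($B{\left(x \right)} = -4 + 75 = 71$)
$A{\left(I \right)} = 3 + I$
$A{\left(Y \right)} B{\left(q{\left(-1 \right)} \right)} = \left(3 - 1\right) 71 = 2 \cdot 71 = 142$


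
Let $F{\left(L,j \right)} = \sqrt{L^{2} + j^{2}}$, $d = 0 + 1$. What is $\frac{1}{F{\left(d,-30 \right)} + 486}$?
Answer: $\frac{486}{235295} - \frac{\sqrt{901}}{235295} \approx 0.0019379$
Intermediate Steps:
$d = 1$
$\frac{1}{F{\left(d,-30 \right)} + 486} = \frac{1}{\sqrt{1^{2} + \left(-30\right)^{2}} + 486} = \frac{1}{\sqrt{1 + 900} + 486} = \frac{1}{\sqrt{901} + 486} = \frac{1}{486 + \sqrt{901}}$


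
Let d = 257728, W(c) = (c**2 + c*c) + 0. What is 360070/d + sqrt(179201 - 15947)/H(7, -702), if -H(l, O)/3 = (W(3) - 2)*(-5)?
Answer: 180035/128864 + 13*sqrt(966)/240 ≈ 3.0806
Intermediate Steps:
W(c) = 2*c**2 (W(c) = (c**2 + c**2) + 0 = 2*c**2 + 0 = 2*c**2)
H(l, O) = 240 (H(l, O) = -3*(2*3**2 - 2)*(-5) = -3*(2*9 - 2)*(-5) = -3*(18 - 2)*(-5) = -48*(-5) = -3*(-80) = 240)
360070/d + sqrt(179201 - 15947)/H(7, -702) = 360070/257728 + sqrt(179201 - 15947)/240 = 360070*(1/257728) + sqrt(163254)*(1/240) = 180035/128864 + (13*sqrt(966))*(1/240) = 180035/128864 + 13*sqrt(966)/240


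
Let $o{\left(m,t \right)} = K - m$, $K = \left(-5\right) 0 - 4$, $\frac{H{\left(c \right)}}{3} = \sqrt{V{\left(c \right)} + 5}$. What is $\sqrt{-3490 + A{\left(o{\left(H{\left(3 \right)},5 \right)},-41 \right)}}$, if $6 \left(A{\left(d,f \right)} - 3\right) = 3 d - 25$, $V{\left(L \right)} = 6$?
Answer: $\frac{\sqrt{-125754 - 54 \sqrt{11}}}{6} \approx 59.145 i$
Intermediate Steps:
$H{\left(c \right)} = 3 \sqrt{11}$ ($H{\left(c \right)} = 3 \sqrt{6 + 5} = 3 \sqrt{11}$)
$K = -4$ ($K = 0 - 4 = -4$)
$o{\left(m,t \right)} = -4 - m$
$A{\left(d,f \right)} = - \frac{7}{6} + \frac{d}{2}$ ($A{\left(d,f \right)} = 3 + \frac{3 d - 25}{6} = 3 + \frac{-25 + 3 d}{6} = 3 + \left(- \frac{25}{6} + \frac{d}{2}\right) = - \frac{7}{6} + \frac{d}{2}$)
$\sqrt{-3490 + A{\left(o{\left(H{\left(3 \right)},5 \right)},-41 \right)}} = \sqrt{-3490 + \left(- \frac{7}{6} + \frac{-4 - 3 \sqrt{11}}{2}\right)} = \sqrt{-3490 - \left(\frac{19}{6} + \frac{3 \sqrt{11}}{2}\right)} = \sqrt{- \frac{20959}{6} - \frac{3 \sqrt{11}}{2}}$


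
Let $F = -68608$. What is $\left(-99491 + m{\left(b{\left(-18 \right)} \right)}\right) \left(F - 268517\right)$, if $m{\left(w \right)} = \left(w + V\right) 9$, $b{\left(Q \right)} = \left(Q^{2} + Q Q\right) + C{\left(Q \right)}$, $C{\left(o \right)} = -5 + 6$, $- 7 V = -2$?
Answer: $\frac{220996225500}{7} \approx 3.1571 \cdot 10^{10}$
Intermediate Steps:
$V = \frac{2}{7}$ ($V = \left(- \frac{1}{7}\right) \left(-2\right) = \frac{2}{7} \approx 0.28571$)
$C{\left(o \right)} = 1$
$b{\left(Q \right)} = 1 + 2 Q^{2}$ ($b{\left(Q \right)} = \left(Q^{2} + Q Q\right) + 1 = \left(Q^{2} + Q^{2}\right) + 1 = 2 Q^{2} + 1 = 1 + 2 Q^{2}$)
$m{\left(w \right)} = \frac{18}{7} + 9 w$ ($m{\left(w \right)} = \left(w + \frac{2}{7}\right) 9 = \left(\frac{2}{7} + w\right) 9 = \frac{18}{7} + 9 w$)
$\left(-99491 + m{\left(b{\left(-18 \right)} \right)}\right) \left(F - 268517\right) = \left(-99491 + \left(\frac{18}{7} + 9 \left(1 + 2 \left(-18\right)^{2}\right)\right)\right) \left(-68608 - 268517\right) = \left(-99491 + \left(\frac{18}{7} + 9 \left(1 + 2 \cdot 324\right)\right)\right) \left(-337125\right) = \left(-99491 + \left(\frac{18}{7} + 9 \left(1 + 648\right)\right)\right) \left(-337125\right) = \left(-99491 + \left(\frac{18}{7} + 9 \cdot 649\right)\right) \left(-337125\right) = \left(-99491 + \left(\frac{18}{7} + 5841\right)\right) \left(-337125\right) = \left(-99491 + \frac{40905}{7}\right) \left(-337125\right) = \left(- \frac{655532}{7}\right) \left(-337125\right) = \frac{220996225500}{7}$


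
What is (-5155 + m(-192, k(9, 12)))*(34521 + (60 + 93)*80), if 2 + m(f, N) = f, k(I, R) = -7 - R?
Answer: -250124589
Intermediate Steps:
m(f, N) = -2 + f
(-5155 + m(-192, k(9, 12)))*(34521 + (60 + 93)*80) = (-5155 + (-2 - 192))*(34521 + (60 + 93)*80) = (-5155 - 194)*(34521 + 153*80) = -5349*(34521 + 12240) = -5349*46761 = -250124589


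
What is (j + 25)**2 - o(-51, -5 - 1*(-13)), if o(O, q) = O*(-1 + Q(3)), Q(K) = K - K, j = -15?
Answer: 49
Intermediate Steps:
Q(K) = 0
o(O, q) = -O (o(O, q) = O*(-1 + 0) = O*(-1) = -O)
(j + 25)**2 - o(-51, -5 - 1*(-13)) = (-15 + 25)**2 - (-1)*(-51) = 10**2 - 1*51 = 100 - 51 = 49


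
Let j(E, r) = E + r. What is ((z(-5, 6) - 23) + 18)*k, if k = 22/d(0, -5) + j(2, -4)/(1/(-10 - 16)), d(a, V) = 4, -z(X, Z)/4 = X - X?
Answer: -575/2 ≈ -287.50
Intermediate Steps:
z(X, Z) = 0 (z(X, Z) = -4*(X - X) = -4*0 = 0)
k = 115/2 (k = 22/4 + (2 - 4)/(1/(-10 - 16)) = 22*(¼) - 2/(1/(-26)) = 11/2 - 2/(-1/26) = 11/2 - 2*(-26) = 11/2 + 52 = 115/2 ≈ 57.500)
((z(-5, 6) - 23) + 18)*k = ((0 - 23) + 18)*(115/2) = (-23 + 18)*(115/2) = -5*115/2 = -575/2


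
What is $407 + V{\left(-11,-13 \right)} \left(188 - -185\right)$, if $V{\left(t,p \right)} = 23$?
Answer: $8986$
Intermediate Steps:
$407 + V{\left(-11,-13 \right)} \left(188 - -185\right) = 407 + 23 \left(188 - -185\right) = 407 + 23 \left(188 + 185\right) = 407 + 23 \cdot 373 = 407 + 8579 = 8986$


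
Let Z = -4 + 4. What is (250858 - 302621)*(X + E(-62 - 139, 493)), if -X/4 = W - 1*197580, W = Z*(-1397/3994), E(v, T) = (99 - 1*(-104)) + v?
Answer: -40909437686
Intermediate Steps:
Z = 0
E(v, T) = 203 + v (E(v, T) = (99 + 104) + v = 203 + v)
W = 0 (W = 0*(-1397/3994) = 0)
X = 790320 (X = -4*(0 - 1*197580) = -4*(0 - 197580) = -4*(-197580) = 790320)
(250858 - 302621)*(X + E(-62 - 139, 493)) = (250858 - 302621)*(790320 + (203 + (-62 - 139))) = -51763*(790320 + (203 - 201)) = -51763*(790320 + 2) = -51763*790322 = -40909437686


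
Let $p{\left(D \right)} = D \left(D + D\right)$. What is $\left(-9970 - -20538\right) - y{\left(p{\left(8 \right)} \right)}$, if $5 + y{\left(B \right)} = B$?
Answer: $10445$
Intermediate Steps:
$p{\left(D \right)} = 2 D^{2}$ ($p{\left(D \right)} = D 2 D = 2 D^{2}$)
$y{\left(B \right)} = -5 + B$
$\left(-9970 - -20538\right) - y{\left(p{\left(8 \right)} \right)} = \left(-9970 - -20538\right) - \left(-5 + 2 \cdot 8^{2}\right) = \left(-9970 + 20538\right) - \left(-5 + 2 \cdot 64\right) = 10568 - \left(-5 + 128\right) = 10568 - 123 = 10445$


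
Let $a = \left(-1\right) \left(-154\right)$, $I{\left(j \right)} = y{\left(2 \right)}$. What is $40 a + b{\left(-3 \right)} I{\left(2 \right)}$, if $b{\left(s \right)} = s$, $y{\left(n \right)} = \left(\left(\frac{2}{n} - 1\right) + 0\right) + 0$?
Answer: $6160$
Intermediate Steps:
$y{\left(n \right)} = -1 + \frac{2}{n}$ ($y{\left(n \right)} = \left(\left(-1 + \frac{2}{n}\right) + 0\right) + 0 = \left(-1 + \frac{2}{n}\right) + 0 = -1 + \frac{2}{n}$)
$I{\left(j \right)} = 0$ ($I{\left(j \right)} = \frac{2 - 2}{2} = \frac{1}{2} \cdot 0 = 0$)
$a = 154$
$40 a + b{\left(-3 \right)} I{\left(2 \right)} = 40 \cdot 154 - 0 = 6160 + 0 = 6160$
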